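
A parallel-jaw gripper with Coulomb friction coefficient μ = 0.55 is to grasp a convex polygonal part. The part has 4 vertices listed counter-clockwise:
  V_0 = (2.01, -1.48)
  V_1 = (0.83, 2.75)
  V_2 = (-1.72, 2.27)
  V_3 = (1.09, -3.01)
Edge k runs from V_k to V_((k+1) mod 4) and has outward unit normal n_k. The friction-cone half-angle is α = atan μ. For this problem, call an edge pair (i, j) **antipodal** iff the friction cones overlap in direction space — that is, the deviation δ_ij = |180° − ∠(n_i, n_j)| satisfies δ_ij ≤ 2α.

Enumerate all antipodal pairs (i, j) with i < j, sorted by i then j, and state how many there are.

count = 2; pairs: (0,2), (1,3)

α = atan 0.55 = 28.81°;  2α = 57.62°
n_0 = (+0.9632, +0.2687)
n_1 = (-0.1850, +0.9827)
n_2 = (-0.8828, -0.4698)
n_3 = (+0.8570, -0.5153)
  (0,1): δ = 94.93°  ·
  (0,2): δ = 12.43°  ✓
  (0,3): δ = 133.39°  ·
  (1,2): δ = 72.64°  ·
  (1,3): δ = 48.32°  ✓
  (2,3): δ = 59.04°  ·
antipodal pairs: 2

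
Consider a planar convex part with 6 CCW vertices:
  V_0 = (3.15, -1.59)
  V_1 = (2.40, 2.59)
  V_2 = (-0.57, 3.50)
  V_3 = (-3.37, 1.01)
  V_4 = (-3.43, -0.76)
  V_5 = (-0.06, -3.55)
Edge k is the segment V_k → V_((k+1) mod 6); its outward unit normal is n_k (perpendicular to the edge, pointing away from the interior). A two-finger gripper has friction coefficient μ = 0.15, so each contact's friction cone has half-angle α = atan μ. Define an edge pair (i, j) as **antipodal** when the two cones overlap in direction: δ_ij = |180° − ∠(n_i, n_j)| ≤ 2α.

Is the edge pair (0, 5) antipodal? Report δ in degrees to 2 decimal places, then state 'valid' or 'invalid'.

δ = 111.24°, invalid

α = atan 0.15 = 8.53°;  2α = 17.06°
edge 0: e_0 = (-0.75, +4.18);  n_0 = (+0.9843, +0.1766)
edge 5: e_5 = (+3.21, +1.96);  n_5 = (+0.5211, -0.8535)
∠(n_0, n_5) = 68.76°
δ = |180° − 68.76°| = 111.24°
111.24° > 2α = 17.06°  →  invalid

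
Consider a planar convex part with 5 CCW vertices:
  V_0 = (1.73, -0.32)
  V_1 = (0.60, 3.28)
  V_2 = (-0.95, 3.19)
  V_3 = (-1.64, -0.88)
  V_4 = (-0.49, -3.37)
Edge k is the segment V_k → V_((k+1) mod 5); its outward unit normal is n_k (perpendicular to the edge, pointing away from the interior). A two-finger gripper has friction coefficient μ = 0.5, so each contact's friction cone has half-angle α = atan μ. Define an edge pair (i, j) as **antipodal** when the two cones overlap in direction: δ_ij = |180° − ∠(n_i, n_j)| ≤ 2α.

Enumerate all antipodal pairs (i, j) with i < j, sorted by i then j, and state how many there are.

count = 4; pairs: (0,2), (0,3), (1,4), (2,4)

α = atan 0.5 = 26.57°;  2α = 53.13°
n_0 = (+0.9541, +0.2995)
n_1 = (-0.0580, +0.9983)
n_2 = (-0.9859, +0.1671)
n_3 = (-0.9079, -0.4193)
n_4 = (+0.8085, -0.5885)
  (0,1): δ = 104.10°  ·
  (0,2): δ = 27.05°  ✓
  (0,3): δ = 7.36°  ✓
  (0,4): δ = 126.52°  ·
  (1,2): δ = 102.95°  ·
  (1,3): δ = 68.53°  ·
  (1,4): δ = 50.63°  ✓
  (2,3): δ = 145.59°  ·
  (2,4): δ = 26.43°  ✓
  (3,4): δ = 60.84°  ·
antipodal pairs: 4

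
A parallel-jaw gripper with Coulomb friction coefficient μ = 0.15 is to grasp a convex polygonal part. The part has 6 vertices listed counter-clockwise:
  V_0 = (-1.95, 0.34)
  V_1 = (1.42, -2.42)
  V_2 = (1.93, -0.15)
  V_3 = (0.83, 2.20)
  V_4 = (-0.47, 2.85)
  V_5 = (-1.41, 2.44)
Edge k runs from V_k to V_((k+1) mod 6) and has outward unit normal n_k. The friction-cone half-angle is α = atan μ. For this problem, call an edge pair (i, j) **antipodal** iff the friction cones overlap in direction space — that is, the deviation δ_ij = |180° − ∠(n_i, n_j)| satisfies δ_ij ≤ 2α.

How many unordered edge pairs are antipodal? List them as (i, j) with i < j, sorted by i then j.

α = atan 0.15 = 8.53°;  2α = 17.06°
n_0 = (-0.6336, -0.7737)
n_1 = (+0.9757, -0.2192)
n_2 = (+0.9057, +0.4239)
n_3 = (+0.4472, +0.8944)
n_4 = (-0.3998, +0.9166)
n_5 = (-0.9685, +0.2490)
  (0,1): δ = 63.35°  ·
  (0,2): δ = 25.60°  ·
  (0,3): δ = 12.75°  ✓
  (0,4): δ = 62.88°  ·
  (0,5): δ = 114.90°  ·
  (1,2): δ = 142.25°  ·
  (1,3): δ = 103.90°  ·
  (1,4): δ = 53.77°  ·
  (1,5): δ = 1.76°  ✓
  (2,3): δ = 141.65°  ·
  (2,4): δ = 91.52°  ·
  (2,5): δ = 39.50°  ·
  (3,4): δ = 129.87°  ·
  (3,5): δ = 77.86°  ·
  (4,5): δ = 127.99°  ·
antipodal pairs: 2

count = 2; pairs: (0,3), (1,5)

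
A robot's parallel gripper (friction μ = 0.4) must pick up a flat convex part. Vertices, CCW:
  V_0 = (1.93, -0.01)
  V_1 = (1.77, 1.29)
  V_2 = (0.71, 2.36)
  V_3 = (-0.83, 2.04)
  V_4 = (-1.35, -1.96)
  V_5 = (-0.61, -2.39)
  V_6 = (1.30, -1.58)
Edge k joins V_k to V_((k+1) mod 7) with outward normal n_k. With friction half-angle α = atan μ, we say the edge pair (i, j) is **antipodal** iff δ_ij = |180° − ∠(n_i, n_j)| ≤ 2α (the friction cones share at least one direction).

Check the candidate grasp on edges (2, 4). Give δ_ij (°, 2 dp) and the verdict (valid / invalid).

α = atan 0.4 = 21.80°;  2α = 43.60°
edge 2: e_2 = (-1.54, -0.32);  n_2 = (-0.2034, +0.9791)
edge 4: e_4 = (+0.74, -0.43);  n_4 = (-0.5024, -0.8646)
∠(n_2, n_4) = 138.10°
δ = |180° − 138.10°| = 41.90°
41.90° ≤ 2α = 43.60°  →  valid

δ = 41.90°, valid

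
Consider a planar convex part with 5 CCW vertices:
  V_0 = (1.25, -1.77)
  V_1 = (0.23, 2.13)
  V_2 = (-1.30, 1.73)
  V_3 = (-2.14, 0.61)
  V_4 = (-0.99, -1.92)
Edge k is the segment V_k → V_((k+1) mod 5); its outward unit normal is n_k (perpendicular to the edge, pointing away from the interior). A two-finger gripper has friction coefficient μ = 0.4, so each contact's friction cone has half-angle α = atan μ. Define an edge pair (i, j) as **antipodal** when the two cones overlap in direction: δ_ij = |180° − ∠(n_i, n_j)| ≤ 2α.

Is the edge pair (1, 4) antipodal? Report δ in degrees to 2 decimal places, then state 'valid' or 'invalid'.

α = atan 0.4 = 21.80°;  2α = 43.60°
edge 1: e_1 = (-1.53, -0.40);  n_1 = (-0.2529, +0.9675)
edge 4: e_4 = (+2.24, +0.15);  n_4 = (+0.0668, -0.9978)
∠(n_1, n_4) = 169.18°
δ = |180° − 169.18°| = 10.82°
10.82° ≤ 2α = 43.60°  →  valid

δ = 10.82°, valid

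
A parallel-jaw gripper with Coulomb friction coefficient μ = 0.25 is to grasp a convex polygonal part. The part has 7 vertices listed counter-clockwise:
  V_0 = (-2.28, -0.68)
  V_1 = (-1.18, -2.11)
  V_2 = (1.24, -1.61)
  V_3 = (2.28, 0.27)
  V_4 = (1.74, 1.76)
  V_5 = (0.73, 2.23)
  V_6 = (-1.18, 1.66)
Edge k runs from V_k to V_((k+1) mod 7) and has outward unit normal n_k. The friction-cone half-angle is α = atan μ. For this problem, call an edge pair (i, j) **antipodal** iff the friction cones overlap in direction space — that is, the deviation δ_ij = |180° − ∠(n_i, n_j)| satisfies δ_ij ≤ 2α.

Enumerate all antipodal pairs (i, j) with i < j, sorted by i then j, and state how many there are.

α = atan 0.25 = 14.04°;  2α = 28.07°
n_0 = (-0.7926, -0.6097)
n_1 = (+0.2023, -0.9793)
n_2 = (+0.8750, -0.4841)
n_3 = (+0.9402, +0.3407)
n_4 = (+0.4219, +0.9066)
n_5 = (-0.2860, +0.9582)
n_6 = (-0.9050, +0.4254)
  (0,1): δ = 115.89°  ·
  (0,2): δ = 66.52°  ·
  (0,3): δ = 17.65°  ✓
  (0,4): δ = 27.48°  ✓
  (0,5): δ = 69.05°  ·
  (0,6): δ = 117.25°  ·
  (1,2): δ = 130.62°  ·
  (1,3): δ = 81.75°  ·
  (1,4): δ = 36.63°  ·
  (1,5): δ = 4.94°  ✓
  (1,6): δ = 53.15°  ·
  (2,3): δ = 131.13°  ·
  (2,4): δ = 86.00°  ·
  (2,5): δ = 44.43°  ·
  (2,6): δ = 3.77°  ✓
  (3,4): δ = 134.88°  ·
  (3,5): δ = 93.30°  ·
  (3,6): δ = 45.10°  ·
  (4,5): δ = 138.43°  ·
  (4,6): δ = 90.22°  ·
  (5,6): δ = 131.79°  ·
antipodal pairs: 4

count = 4; pairs: (0,3), (0,4), (1,5), (2,6)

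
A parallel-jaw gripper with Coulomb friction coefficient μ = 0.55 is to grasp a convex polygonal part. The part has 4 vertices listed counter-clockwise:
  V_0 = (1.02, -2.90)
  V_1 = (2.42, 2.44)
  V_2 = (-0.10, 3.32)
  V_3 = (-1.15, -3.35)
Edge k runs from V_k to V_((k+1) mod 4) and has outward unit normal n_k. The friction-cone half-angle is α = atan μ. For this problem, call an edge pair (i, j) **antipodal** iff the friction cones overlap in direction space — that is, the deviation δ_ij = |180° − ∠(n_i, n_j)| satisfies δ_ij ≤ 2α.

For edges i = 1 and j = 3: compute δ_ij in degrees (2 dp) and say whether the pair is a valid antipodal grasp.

δ = 30.97°, valid

α = atan 0.55 = 28.81°;  2α = 57.62°
edge 1: e_1 = (-2.52, +0.88);  n_1 = (+0.3297, +0.9441)
edge 3: e_3 = (+2.17, +0.45);  n_3 = (+0.2031, -0.9792)
∠(n_1, n_3) = 149.03°
δ = |180° − 149.03°| = 30.97°
30.97° ≤ 2α = 57.62°  →  valid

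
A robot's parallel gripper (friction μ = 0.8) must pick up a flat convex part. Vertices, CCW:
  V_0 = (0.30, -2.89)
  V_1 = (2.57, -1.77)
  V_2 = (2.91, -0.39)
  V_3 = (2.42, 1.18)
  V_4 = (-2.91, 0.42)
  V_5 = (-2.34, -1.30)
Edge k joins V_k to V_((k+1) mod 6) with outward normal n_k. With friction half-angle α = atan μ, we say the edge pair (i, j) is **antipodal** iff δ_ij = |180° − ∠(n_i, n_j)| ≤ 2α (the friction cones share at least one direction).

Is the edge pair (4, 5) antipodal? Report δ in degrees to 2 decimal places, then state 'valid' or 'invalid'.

α = atan 0.8 = 38.66°;  2α = 77.32°
edge 4: e_4 = (+0.57, -1.72);  n_4 = (-0.9492, -0.3146)
edge 5: e_5 = (+2.64, -1.59);  n_5 = (-0.5159, -0.8566)
∠(n_4, n_5) = 40.61°
δ = |180° − 40.61°| = 139.39°
139.39° > 2α = 77.32°  →  invalid

δ = 139.39°, invalid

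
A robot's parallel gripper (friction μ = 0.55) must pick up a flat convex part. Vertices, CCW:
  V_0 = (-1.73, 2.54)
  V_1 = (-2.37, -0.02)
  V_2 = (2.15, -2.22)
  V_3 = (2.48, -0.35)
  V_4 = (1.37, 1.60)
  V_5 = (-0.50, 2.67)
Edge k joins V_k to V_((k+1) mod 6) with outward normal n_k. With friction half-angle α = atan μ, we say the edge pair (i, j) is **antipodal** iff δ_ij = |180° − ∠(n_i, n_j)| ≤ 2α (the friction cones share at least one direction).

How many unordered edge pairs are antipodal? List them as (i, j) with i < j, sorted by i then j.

α = atan 0.55 = 28.81°;  2α = 57.62°
n_0 = (-0.9701, +0.2425)
n_1 = (-0.4376, -0.8992)
n_2 = (+0.9848, -0.1738)
n_3 = (+0.8691, +0.4947)
n_4 = (+0.4966, +0.8680)
n_5 = (-0.1051, +0.9945)
  (0,1): δ = 101.92°  ·
  (0,2): δ = 4.03°  ✓
  (0,3): δ = 43.69°  ✓
  (0,4): δ = 74.26°  ·
  (0,5): δ = 110.07°  ·
  (1,2): δ = 74.05°  ·
  (1,3): δ = 34.40°  ✓
  (1,4): δ = 3.82°  ✓
  (1,5): δ = 31.99°  ✓
  (2,3): δ = 140.34°  ·
  (2,4): δ = 109.77°  ·
  (2,5): δ = 73.96°  ·
  (3,4): δ = 149.43°  ·
  (3,5): δ = 113.62°  ·
  (4,5): δ = 144.19°  ·
antipodal pairs: 5

count = 5; pairs: (0,2), (0,3), (1,3), (1,4), (1,5)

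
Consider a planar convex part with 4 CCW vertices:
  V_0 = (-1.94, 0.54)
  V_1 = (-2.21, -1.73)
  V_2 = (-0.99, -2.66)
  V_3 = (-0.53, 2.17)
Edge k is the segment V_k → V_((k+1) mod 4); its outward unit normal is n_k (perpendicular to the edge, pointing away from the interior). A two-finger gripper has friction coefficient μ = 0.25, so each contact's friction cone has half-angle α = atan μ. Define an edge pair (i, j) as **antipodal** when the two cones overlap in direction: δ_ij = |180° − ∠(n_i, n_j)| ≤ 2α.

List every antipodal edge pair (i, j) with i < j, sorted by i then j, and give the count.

count = 1; pairs: (0,2)

α = atan 0.25 = 14.04°;  2α = 28.07°
n_0 = (-0.9930, +0.1181)
n_1 = (-0.6062, -0.7953)
n_2 = (+0.9955, -0.0948)
n_3 = (-0.7563, +0.6542)
  (0,1): δ = 120.54°  ·
  (0,2): δ = 1.34°  ✓
  (0,3): δ = 145.92°  ·
  (1,2): δ = 58.12°  ·
  (1,3): δ = 86.46°  ·
  (2,3): δ = 35.42°  ·
antipodal pairs: 1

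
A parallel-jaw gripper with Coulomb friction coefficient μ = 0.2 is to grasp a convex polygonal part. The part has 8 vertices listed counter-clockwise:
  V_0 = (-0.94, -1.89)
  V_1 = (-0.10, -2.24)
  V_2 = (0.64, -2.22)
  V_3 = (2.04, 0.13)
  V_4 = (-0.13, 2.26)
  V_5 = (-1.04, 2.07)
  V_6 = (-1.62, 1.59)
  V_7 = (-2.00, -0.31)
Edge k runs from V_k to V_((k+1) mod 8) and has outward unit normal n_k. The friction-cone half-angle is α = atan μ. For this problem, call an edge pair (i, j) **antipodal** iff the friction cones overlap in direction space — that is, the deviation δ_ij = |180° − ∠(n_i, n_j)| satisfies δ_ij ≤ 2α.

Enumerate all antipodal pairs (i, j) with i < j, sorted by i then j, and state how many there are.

count = 5; pairs: (0,3), (1,4), (2,5), (2,6), (3,7)

α = atan 0.2 = 11.31°;  2α = 22.62°
n_0 = (-0.3846, -0.9231)
n_1 = (+0.0270, -0.9996)
n_2 = (+0.8591, -0.5118)
n_3 = (+0.7005, +0.7137)
n_4 = (-0.2044, +0.9789)
n_5 = (-0.6376, +0.7704)
n_6 = (-0.9806, +0.1961)
n_7 = (-0.8304, -0.5571)
  (0,1): δ = 155.83°  ·
  (0,2): δ = 98.16°  ·
  (0,3): δ = 21.85°  ✓
  (0,4): δ = 34.41°  ·
  (0,5): δ = 62.23°  ·
  (0,6): δ = 101.31°  ·
  (0,7): δ = 146.48°  ·
  (1,2): δ = 122.33°  ·
  (1,3): δ = 46.02°  ·
  (1,4): δ = 10.25°  ✓
  (1,5): δ = 38.06°  ·
  (1,6): δ = 77.14°  ·
  (1,7): δ = 122.31°  ·
  (2,3): δ = 103.68°  ·
  (2,4): δ = 47.42°  ·
  (2,5): δ = 19.61°  ✓
  (2,6): δ = 19.47°  ✓
  (2,7): δ = 64.64°  ·
  (3,4): δ = 123.74°  ·
  (3,5): δ = 95.92°  ·
  (3,6): δ = 56.84°  ·
  (3,7): δ = 11.68°  ✓
  (4,5): δ = 152.18°  ·
  (4,6): δ = 113.10°  ·
  (4,7): δ = 67.94°  ·
  (5,6): δ = 140.92°  ·
  (5,7): δ = 95.75°  ·
  (6,7): δ = 134.83°  ·
antipodal pairs: 5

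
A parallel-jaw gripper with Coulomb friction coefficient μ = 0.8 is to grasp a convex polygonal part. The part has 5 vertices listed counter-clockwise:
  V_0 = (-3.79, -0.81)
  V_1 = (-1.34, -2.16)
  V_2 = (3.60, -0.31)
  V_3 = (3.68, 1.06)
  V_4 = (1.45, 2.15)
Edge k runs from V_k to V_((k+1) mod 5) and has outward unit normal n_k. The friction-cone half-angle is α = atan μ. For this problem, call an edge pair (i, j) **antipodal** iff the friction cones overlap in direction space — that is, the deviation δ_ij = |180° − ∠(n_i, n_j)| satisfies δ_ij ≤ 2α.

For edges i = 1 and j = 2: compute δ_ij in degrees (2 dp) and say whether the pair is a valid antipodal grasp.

δ = 113.87°, invalid

α = atan 0.8 = 38.66°;  2α = 77.32°
edge 1: e_1 = (+4.94, +1.85);  n_1 = (+0.3507, -0.9365)
edge 2: e_2 = (+0.08, +1.37);  n_2 = (+0.9983, -0.0583)
∠(n_1, n_2) = 66.13°
δ = |180° − 66.13°| = 113.87°
113.87° > 2α = 77.32°  →  invalid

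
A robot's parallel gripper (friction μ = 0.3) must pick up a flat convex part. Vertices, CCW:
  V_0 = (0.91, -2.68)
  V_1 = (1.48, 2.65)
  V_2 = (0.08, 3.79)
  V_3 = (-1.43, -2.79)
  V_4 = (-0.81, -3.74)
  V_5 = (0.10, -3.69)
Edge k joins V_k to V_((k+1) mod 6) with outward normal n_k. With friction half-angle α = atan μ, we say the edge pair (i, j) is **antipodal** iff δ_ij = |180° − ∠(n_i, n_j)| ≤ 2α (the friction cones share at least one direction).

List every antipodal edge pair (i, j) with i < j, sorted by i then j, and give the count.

α = atan 0.3 = 16.70°;  2α = 33.40°
n_0 = (+0.9943, -0.1063)
n_1 = (+0.6314, +0.7754)
n_2 = (-0.9747, +0.2237)
n_3 = (-0.8374, -0.5465)
n_4 = (+0.0549, -0.9985)
n_5 = (+0.7801, -0.6256)
  (0,1): δ = 123.05°  ·
  (0,2): δ = 6.82°  ✓
  (0,3): δ = 39.23°  ·
  (0,4): δ = 99.25°  ·
  (0,5): δ = 147.38°  ·
  (1,2): δ = 63.77°  ·
  (1,3): δ = 17.71°  ✓
  (1,4): δ = 42.30°  ·
  (1,5): δ = 90.43°  ·
  (2,3): δ = 133.95°  ·
  (2,4): δ = 73.93°  ·
  (2,5): δ = 25.80°  ✓
  (3,4): δ = 119.98°  ·
  (3,5): δ = 71.86°  ·
  (4,5): δ = 131.87°  ·
antipodal pairs: 3

count = 3; pairs: (0,2), (1,3), (2,5)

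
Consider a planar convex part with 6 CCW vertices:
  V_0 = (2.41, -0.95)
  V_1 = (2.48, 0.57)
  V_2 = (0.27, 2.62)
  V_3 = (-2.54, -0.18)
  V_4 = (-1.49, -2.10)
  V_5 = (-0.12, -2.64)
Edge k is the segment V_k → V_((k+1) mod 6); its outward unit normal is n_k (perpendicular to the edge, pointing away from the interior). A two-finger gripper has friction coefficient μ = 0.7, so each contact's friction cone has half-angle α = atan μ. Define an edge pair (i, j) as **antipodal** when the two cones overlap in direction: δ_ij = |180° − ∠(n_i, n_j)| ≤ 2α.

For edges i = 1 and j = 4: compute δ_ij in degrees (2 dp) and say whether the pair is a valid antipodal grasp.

δ = 21.34°, valid

α = atan 0.7 = 34.99°;  2α = 69.98°
edge 1: e_1 = (-2.21, +2.05);  n_1 = (+0.6801, +0.7331)
edge 4: e_4 = (+1.37, -0.54);  n_4 = (-0.3667, -0.9303)
∠(n_1, n_4) = 158.66°
δ = |180° − 158.66°| = 21.34°
21.34° ≤ 2α = 69.98°  →  valid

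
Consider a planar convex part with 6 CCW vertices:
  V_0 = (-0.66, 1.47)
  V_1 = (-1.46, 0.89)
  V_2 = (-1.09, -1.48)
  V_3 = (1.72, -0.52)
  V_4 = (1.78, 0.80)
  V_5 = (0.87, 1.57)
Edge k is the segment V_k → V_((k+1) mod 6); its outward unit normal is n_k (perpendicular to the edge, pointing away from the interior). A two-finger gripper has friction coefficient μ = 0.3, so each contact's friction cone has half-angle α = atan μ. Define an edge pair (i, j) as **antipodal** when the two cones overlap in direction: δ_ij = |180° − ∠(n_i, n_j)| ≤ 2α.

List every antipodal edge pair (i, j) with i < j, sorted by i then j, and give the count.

α = atan 0.3 = 16.70°;  2α = 33.40°
n_0 = (-0.5870, +0.8096)
n_1 = (-0.9880, -0.1542)
n_2 = (+0.3233, -0.9463)
n_3 = (+0.9990, -0.0454)
n_4 = (+0.6459, +0.7634)
n_5 = (-0.0652, +0.9979)
  (0,1): δ = 117.07°  ·
  (0,2): δ = 17.08°  ✓
  (0,3): δ = 51.46°  ·
  (0,4): δ = 103.82°  ·
  (0,5): δ = 147.80°  ·
  (1,2): δ = 80.01°  ·
  (1,3): δ = 11.48°  ✓
  (1,4): δ = 40.89°  ·
  (1,5): δ = 84.87°  ·
  (2,3): δ = 111.46°  ·
  (2,4): δ = 59.10°  ·
  (2,5): δ = 15.12°  ✓
  (3,4): δ = 127.63°  ·
  (3,5): δ = 83.66°  ·
  (4,5): δ = 136.02°  ·
antipodal pairs: 3

count = 3; pairs: (0,2), (1,3), (2,5)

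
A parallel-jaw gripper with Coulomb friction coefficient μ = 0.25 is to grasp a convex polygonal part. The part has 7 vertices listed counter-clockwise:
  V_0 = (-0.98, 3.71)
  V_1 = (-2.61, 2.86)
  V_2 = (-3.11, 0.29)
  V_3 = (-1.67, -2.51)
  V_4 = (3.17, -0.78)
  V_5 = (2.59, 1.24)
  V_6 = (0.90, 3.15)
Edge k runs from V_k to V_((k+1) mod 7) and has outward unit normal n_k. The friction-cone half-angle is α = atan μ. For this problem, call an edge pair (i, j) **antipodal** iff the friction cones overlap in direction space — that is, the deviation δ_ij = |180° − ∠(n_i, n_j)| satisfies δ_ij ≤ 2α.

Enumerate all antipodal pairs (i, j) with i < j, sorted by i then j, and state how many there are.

α = atan 0.25 = 14.04°;  2α = 28.07°
n_0 = (-0.4624, +0.8867)
n_1 = (-0.9816, +0.1910)
n_2 = (-0.8893, -0.4573)
n_3 = (+0.3366, -0.9417)
n_4 = (+0.9612, +0.2760)
n_5 = (+0.7489, +0.6627)
n_6 = (+0.2855, +0.9584)
  (0,1): δ = 128.55°  ·
  (0,2): δ = 90.32°  ·
  (0,3): δ = 7.87°  ✓
  (0,4): δ = 78.48°  ·
  (0,5): δ = 103.96°  ·
  (0,6): δ = 135.87°  ·
  (1,2): δ = 141.77°  ·
  (1,3): δ = 59.32°  ·
  (1,4): δ = 27.03°  ✓
  (1,5): δ = 52.51°  ·
  (1,6): δ = 84.42°  ·
  (2,3): δ = 97.55°  ·
  (2,4): δ = 11.20°  ✓
  (2,5): δ = 14.29°  ✓
  (2,6): δ = 46.20°  ·
  (3,4): δ = 93.65°  ·
  (3,5): δ = 68.17°  ·
  (3,6): δ = 36.26°  ·
  (4,5): δ = 154.52°  ·
  (4,6): δ = 122.61°  ·
  (5,6): δ = 148.09°  ·
antipodal pairs: 4

count = 4; pairs: (0,3), (1,4), (2,4), (2,5)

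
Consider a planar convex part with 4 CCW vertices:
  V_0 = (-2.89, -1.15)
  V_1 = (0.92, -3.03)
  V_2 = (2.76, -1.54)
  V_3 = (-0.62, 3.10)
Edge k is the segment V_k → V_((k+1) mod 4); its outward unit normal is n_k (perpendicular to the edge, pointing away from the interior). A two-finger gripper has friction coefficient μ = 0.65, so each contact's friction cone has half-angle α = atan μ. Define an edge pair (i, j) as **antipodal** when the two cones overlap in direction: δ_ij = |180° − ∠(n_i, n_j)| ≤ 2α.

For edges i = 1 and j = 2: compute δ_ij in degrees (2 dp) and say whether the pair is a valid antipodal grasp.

α = atan 0.65 = 33.02°;  2α = 66.05°
edge 1: e_1 = (+1.84, +1.49);  n_1 = (+0.6293, -0.7771)
edge 2: e_2 = (-3.38, +4.64);  n_2 = (+0.8083, +0.5888)
∠(n_1, n_2) = 87.07°
δ = |180° − 87.07°| = 92.93°
92.93° > 2α = 66.05°  →  invalid

δ = 92.93°, invalid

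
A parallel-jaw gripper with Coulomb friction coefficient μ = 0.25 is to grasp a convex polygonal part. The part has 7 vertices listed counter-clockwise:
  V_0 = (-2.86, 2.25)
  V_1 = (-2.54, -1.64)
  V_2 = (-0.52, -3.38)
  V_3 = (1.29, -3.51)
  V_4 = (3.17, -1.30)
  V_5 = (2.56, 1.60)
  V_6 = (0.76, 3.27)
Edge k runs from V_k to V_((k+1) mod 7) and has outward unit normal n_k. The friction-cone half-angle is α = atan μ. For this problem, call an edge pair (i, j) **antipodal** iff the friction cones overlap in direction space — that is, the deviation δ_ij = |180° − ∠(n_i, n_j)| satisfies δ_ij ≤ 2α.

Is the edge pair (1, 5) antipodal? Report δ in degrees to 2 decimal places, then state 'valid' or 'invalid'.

δ = 2.11°, valid

α = atan 0.25 = 14.04°;  2α = 28.07°
edge 1: e_1 = (+2.02, -1.74);  n_1 = (-0.6526, -0.7577)
edge 5: e_5 = (-1.80, +1.67);  n_5 = (+0.6801, +0.7331)
∠(n_1, n_5) = 177.89°
δ = |180° − 177.89°| = 2.11°
2.11° ≤ 2α = 28.07°  →  valid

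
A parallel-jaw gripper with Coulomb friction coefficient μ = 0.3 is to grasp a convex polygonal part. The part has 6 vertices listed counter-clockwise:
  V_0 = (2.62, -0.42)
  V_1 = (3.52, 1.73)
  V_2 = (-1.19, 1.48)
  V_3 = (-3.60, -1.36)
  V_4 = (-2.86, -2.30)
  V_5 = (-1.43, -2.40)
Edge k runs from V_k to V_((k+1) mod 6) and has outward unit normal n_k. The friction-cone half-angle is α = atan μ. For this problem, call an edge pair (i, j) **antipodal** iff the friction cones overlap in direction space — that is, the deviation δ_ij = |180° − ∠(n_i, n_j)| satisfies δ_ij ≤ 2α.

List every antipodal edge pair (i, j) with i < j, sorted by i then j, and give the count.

α = atan 0.3 = 16.70°;  2α = 33.40°
n_0 = (+0.9224, -0.3861)
n_1 = (-0.0530, +0.9986)
n_2 = (-0.7625, +0.6470)
n_3 = (-0.7857, -0.6186)
n_4 = (-0.0698, -0.9976)
n_5 = (+0.4392, -0.8984)
  (0,1): δ = 64.25°  ·
  (0,2): δ = 17.60°  ✓
  (0,3): δ = 60.93°  ·
  (0,4): δ = 108.71°  ·
  (0,5): δ = 138.77°  ·
  (1,2): δ = 133.36°  ·
  (1,3): δ = 54.83°  ·
  (1,4): δ = 7.04°  ✓
  (1,5): δ = 23.02°  ✓
  (2,3): δ = 101.47°  ·
  (2,4): δ = 53.68°  ·
  (2,5): δ = 23.63°  ✓
  (3,4): δ = 132.21°  ·
  (3,5): δ = 102.16°  ·
  (4,5): δ = 149.95°  ·
antipodal pairs: 4

count = 4; pairs: (0,2), (1,4), (1,5), (2,5)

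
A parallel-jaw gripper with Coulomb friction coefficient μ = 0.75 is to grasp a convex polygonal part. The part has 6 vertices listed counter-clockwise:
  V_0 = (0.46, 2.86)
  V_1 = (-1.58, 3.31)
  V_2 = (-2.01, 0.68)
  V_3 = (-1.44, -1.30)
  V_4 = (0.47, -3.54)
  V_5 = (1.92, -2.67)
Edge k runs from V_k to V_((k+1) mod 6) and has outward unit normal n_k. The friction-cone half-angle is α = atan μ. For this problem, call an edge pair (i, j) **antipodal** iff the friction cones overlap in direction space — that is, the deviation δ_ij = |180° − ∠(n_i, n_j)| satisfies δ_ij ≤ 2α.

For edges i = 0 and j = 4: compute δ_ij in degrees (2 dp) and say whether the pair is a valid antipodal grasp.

α = atan 0.75 = 36.87°;  2α = 73.74°
edge 0: e_0 = (-2.04, +0.45);  n_0 = (+0.2154, +0.9765)
edge 4: e_4 = (+1.45, +0.87);  n_4 = (+0.5145, -0.8575)
∠(n_0, n_4) = 136.60°
δ = |180° − 136.60°| = 43.40°
43.40° ≤ 2α = 73.74°  →  valid

δ = 43.40°, valid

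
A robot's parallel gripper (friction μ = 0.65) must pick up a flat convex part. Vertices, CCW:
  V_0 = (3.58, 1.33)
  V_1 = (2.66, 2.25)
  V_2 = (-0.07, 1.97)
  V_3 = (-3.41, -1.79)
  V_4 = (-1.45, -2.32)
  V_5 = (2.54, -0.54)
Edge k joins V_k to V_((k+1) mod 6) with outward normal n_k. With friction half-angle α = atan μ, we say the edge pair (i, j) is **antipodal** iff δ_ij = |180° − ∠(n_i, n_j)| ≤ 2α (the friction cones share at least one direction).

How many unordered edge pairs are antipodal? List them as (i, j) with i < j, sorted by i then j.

α = atan 0.65 = 33.02°;  2α = 66.05°
n_0 = (+0.7071, +0.7071)
n_1 = (-0.1020, +0.9948)
n_2 = (-0.7476, +0.6641)
n_3 = (-0.2610, -0.9653)
n_4 = (+0.4074, -0.9132)
n_5 = (+0.8739, -0.4860)
  (0,1): δ = 129.14°  ·
  (0,2): δ = 86.61°  ·
  (0,3): δ = 29.87°  ✓
  (0,4): δ = 69.04°  ·
  (0,5): δ = 105.92°  ·
  (1,2): δ = 137.47°  ·
  (1,3): δ = 20.99°  ✓
  (1,4): δ = 18.19°  ✓
  (1,5): δ = 55.06°  ✓
  (2,3): δ = 63.52°  ✓
  (2,4): δ = 24.34°  ✓
  (2,5): δ = 12.53°  ✓
  (3,4): δ = 140.83°  ·
  (3,5): δ = 103.95°  ·
  (4,5): δ = 143.12°  ·
antipodal pairs: 7

count = 7; pairs: (0,3), (1,3), (1,4), (1,5), (2,3), (2,4), (2,5)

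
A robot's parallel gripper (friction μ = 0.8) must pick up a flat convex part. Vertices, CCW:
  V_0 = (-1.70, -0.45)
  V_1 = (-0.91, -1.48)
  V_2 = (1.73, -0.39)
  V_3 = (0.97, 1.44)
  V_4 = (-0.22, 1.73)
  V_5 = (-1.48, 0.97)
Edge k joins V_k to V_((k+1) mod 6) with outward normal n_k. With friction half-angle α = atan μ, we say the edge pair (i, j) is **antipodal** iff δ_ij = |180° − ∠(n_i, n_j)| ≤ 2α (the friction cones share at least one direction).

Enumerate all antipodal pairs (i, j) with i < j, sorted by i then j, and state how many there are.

count = 6; pairs: (0,2), (0,3), (1,3), (1,4), (1,5), (2,5)

α = atan 0.8 = 38.66°;  2α = 77.32°
n_0 = (-0.7935, -0.6086)
n_1 = (+0.3816, -0.9243)
n_2 = (+0.9235, +0.3835)
n_3 = (+0.2368, +0.9716)
n_4 = (-0.5165, +0.8563)
n_5 = (-0.9882, +0.1531)
  (0,1): δ = 105.05°  ·
  (0,2): δ = 14.93°  ✓
  (0,3): δ = 38.82°  ✓
  (0,4): δ = 83.61°  ·
  (0,5): δ = 133.71°  ·
  (1,2): δ = 89.88°  ·
  (1,3): δ = 36.13°  ✓
  (1,4): δ = 8.66°  ✓
  (1,5): δ = 58.76°  ✓
  (2,3): δ = 126.25°  ·
  (2,4): δ = 81.46°  ·
  (2,5): δ = 31.36°  ✓
  (3,4): δ = 135.21°  ·
  (3,5): δ = 85.11°  ·
  (4,5): δ = 129.90°  ·
antipodal pairs: 6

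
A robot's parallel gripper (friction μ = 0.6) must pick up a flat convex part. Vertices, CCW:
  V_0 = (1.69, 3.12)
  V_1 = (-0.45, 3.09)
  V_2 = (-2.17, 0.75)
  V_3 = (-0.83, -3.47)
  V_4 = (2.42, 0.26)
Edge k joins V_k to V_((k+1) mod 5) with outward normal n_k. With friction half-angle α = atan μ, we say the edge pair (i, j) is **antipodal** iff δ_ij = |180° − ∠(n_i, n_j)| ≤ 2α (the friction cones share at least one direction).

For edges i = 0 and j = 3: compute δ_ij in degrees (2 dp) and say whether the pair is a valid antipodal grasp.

α = atan 0.6 = 30.96°;  2α = 61.93°
edge 0: e_0 = (-2.14, -0.03);  n_0 = (-0.0140, +0.9999)
edge 3: e_3 = (+3.25, +3.73);  n_3 = (+0.7540, -0.6569)
∠(n_0, n_3) = 131.87°
δ = |180° − 131.87°| = 48.13°
48.13° ≤ 2α = 61.93°  →  valid

δ = 48.13°, valid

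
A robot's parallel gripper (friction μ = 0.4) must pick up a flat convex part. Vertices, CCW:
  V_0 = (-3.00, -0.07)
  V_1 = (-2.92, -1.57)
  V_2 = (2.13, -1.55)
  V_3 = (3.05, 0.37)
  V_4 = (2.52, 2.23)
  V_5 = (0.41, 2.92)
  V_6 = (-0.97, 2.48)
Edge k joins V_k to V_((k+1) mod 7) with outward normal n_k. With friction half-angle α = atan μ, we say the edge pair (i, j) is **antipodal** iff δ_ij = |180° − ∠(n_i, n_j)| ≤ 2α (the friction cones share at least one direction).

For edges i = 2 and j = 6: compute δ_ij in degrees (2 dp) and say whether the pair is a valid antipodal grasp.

δ = 12.92°, valid

α = atan 0.4 = 21.80°;  2α = 43.60°
edge 2: e_2 = (+0.92, +1.92);  n_2 = (+0.9018, -0.4321)
edge 6: e_6 = (-2.03, -2.55);  n_6 = (-0.7824, +0.6228)
∠(n_2, n_6) = 167.08°
δ = |180° − 167.08°| = 12.92°
12.92° ≤ 2α = 43.60°  →  valid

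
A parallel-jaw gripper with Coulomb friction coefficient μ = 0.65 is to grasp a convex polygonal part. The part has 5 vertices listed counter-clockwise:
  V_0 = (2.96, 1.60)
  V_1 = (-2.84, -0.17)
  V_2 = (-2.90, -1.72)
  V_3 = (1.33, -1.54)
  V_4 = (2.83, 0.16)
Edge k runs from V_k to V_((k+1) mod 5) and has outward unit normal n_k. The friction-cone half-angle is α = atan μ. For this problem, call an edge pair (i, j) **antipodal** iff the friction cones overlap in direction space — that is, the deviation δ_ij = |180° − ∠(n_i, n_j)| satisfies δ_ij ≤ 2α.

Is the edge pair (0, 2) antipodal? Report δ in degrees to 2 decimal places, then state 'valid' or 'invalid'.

α = atan 0.65 = 33.02°;  2α = 66.05°
edge 0: e_0 = (-5.80, -1.77);  n_0 = (-0.2919, +0.9565)
edge 2: e_2 = (+4.23, +0.18);  n_2 = (+0.0425, -0.9991)
∠(n_0, n_2) = 165.47°
δ = |180° − 165.47°| = 14.53°
14.53° ≤ 2α = 66.05°  →  valid

δ = 14.53°, valid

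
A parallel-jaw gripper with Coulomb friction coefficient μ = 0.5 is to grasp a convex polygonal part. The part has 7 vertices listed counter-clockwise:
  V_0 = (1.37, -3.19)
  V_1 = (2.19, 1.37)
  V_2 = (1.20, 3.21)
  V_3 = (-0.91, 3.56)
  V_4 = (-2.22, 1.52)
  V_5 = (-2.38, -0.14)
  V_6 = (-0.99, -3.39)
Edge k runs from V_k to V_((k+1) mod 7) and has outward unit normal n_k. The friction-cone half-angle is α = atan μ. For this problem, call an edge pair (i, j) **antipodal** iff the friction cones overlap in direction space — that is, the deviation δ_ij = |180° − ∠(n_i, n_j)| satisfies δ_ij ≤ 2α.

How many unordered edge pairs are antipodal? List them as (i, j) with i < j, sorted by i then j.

α = atan 0.5 = 26.57°;  2α = 53.13°
n_0 = (+0.9842, -0.1770)
n_1 = (+0.8806, +0.4738)
n_2 = (+0.1636, +0.9865)
n_3 = (-0.8414, +0.5403)
n_4 = (-0.9954, +0.0959)
n_5 = (-0.9194, -0.3932)
n_6 = (+0.0844, -0.9964)
  (0,1): δ = 141.52°  ·
  (0,2): δ = 89.22°  ·
  (0,3): δ = 22.51°  ✓
  (0,4): δ = 4.69°  ✓
  (0,5): δ = 33.35°  ✓
  (0,6): δ = 105.04°  ·
  (1,2): δ = 127.70°  ·
  (1,3): δ = 60.99°  ·
  (1,4): δ = 33.79°  ✓
  (1,5): δ = 5.13°  ✓
  (1,6): δ = 66.56°  ·
  (2,3): δ = 113.29°  ·
  (2,4): δ = 86.09°  ·
  (2,5): δ = 57.43°  ·
  (2,6): δ = 14.26°  ✓
  (3,4): δ = 152.80°  ·
  (3,5): δ = 124.14°  ·
  (3,6): δ = 52.45°  ✓
  (4,5): δ = 151.34°  ·
  (4,6): δ = 79.65°  ·
  (5,6): δ = 108.31°  ·
antipodal pairs: 7

count = 7; pairs: (0,3), (0,4), (0,5), (1,4), (1,5), (2,6), (3,6)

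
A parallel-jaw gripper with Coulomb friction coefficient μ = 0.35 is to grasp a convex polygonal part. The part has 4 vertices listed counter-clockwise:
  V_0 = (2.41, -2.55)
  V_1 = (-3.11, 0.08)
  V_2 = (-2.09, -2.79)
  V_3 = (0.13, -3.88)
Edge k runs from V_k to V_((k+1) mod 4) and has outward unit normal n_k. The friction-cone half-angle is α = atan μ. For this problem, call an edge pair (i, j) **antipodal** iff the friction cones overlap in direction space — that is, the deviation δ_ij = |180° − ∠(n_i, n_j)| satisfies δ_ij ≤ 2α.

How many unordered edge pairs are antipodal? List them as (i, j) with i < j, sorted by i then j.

α = atan 0.35 = 19.29°;  2α = 38.58°
n_0 = (+0.4301, +0.9028)
n_1 = (-0.9423, -0.3349)
n_2 = (-0.4407, -0.8976)
n_3 = (+0.5039, -0.8638)
  (0,1): δ = 44.96°  ·
  (0,2): δ = 0.68°  ✓
  (0,3): δ = 55.73°  ·
  (1,2): δ = 135.72°  ·
  (1,3): δ = 79.31°  ·
  (2,3): δ = 123.59°  ·
antipodal pairs: 1

count = 1; pairs: (0,2)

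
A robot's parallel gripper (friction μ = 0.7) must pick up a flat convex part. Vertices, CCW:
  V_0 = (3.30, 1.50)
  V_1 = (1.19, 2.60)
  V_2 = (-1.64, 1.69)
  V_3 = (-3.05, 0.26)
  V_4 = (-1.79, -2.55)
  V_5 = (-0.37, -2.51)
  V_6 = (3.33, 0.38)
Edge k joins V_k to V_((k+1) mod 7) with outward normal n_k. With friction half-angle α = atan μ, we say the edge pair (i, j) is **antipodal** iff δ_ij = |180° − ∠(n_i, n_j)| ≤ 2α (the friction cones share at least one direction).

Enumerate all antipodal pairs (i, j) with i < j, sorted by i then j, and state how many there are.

α = atan 0.7 = 34.99°;  2α = 69.98°
n_0 = (+0.4623, +0.8867)
n_1 = (-0.3061, +0.9520)
n_2 = (-0.7121, +0.7021)
n_3 = (-0.9125, -0.4091)
n_4 = (+0.0282, -0.9996)
n_5 = (+0.6156, -0.7881)
n_6 = (+0.9996, +0.0268)
  (0,1): δ = 134.64°  ·
  (0,2): δ = 107.06°  ·
  (0,3): δ = 38.31°  ✓
  (0,4): δ = 29.15°  ✓
  (0,5): δ = 65.53°  ✓
  (0,6): δ = 119.07°  ·
  (1,2): δ = 152.42°  ·
  (1,3): δ = 83.67°  ·
  (1,4): δ = 16.21°  ✓
  (1,5): δ = 20.17°  ✓
  (1,6): δ = 73.71°  ·
  (2,3): δ = 111.25°  ·
  (2,4): δ = 43.79°  ✓
  (2,5): δ = 7.41°  ✓
  (2,6): δ = 46.13°  ✓
  (3,4): δ = 112.54°  ·
  (3,5): δ = 76.16°  ·
  (3,6): δ = 22.62°  ✓
  (4,5): δ = 143.62°  ·
  (4,6): δ = 90.08°  ·
  (5,6): δ = 126.46°  ·
antipodal pairs: 9

count = 9; pairs: (0,3), (0,4), (0,5), (1,4), (1,5), (2,4), (2,5), (2,6), (3,6)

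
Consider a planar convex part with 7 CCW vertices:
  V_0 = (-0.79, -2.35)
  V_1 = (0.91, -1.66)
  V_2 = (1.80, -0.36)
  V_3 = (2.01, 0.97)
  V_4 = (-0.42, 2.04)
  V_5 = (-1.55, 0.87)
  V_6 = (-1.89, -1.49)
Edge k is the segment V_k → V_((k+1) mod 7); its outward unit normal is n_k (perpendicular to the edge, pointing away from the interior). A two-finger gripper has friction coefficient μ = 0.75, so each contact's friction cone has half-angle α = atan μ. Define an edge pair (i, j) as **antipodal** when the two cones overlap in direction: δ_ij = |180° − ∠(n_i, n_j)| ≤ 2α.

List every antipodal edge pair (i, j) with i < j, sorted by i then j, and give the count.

α = atan 0.75 = 36.87°;  2α = 73.74°
n_0 = (+0.3761, -0.9266)
n_1 = (+0.8252, -0.5649)
n_2 = (+0.9878, -0.1560)
n_3 = (+0.4030, +0.9152)
n_4 = (-0.7193, +0.6947)
n_5 = (-0.9898, +0.1426)
n_6 = (-0.6159, -0.7878)
  (0,1): δ = 146.49°  ·
  (0,2): δ = 121.06°  ·
  (0,3): δ = 45.86°  ✓
  (0,4): δ = 23.90°  ✓
  (0,5): δ = 59.71°  ✓
  (0,6): δ = 119.89°  ·
  (1,2): δ = 154.58°  ·
  (1,3): δ = 79.37°  ·
  (1,4): δ = 9.61°  ✓
  (1,5): δ = 26.20°  ✓
  (1,6): δ = 86.38°  ·
  (2,3): δ = 104.79°  ·
  (2,4): δ = 35.03°  ✓
  (2,5): δ = 0.77°  ✓
  (2,6): δ = 60.95°  ✓
  (3,4): δ = 110.24°  ·
  (3,5): δ = 74.43°  ·
  (3,6): δ = 14.25°  ✓
  (4,5): δ = 144.19°  ·
  (4,6): δ = 84.02°  ·
  (5,6): δ = 119.82°  ·
antipodal pairs: 9

count = 9; pairs: (0,3), (0,4), (0,5), (1,4), (1,5), (2,4), (2,5), (2,6), (3,6)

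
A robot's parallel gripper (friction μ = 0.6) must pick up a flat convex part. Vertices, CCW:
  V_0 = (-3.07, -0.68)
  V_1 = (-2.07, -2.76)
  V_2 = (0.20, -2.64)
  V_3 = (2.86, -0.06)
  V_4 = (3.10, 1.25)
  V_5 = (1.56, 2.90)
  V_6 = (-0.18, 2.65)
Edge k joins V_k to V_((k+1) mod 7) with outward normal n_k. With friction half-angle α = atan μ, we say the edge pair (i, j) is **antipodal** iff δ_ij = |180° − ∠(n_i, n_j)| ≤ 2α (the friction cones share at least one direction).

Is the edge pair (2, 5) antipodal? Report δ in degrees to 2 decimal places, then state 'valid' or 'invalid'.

δ = 35.95°, valid

α = atan 0.6 = 30.96°;  2α = 61.93°
edge 2: e_2 = (+2.66, +2.58);  n_2 = (+0.6962, -0.7178)
edge 5: e_5 = (-1.74, -0.25);  n_5 = (-0.1422, +0.9898)
∠(n_2, n_5) = 144.05°
δ = |180° − 144.05°| = 35.95°
35.95° ≤ 2α = 61.93°  →  valid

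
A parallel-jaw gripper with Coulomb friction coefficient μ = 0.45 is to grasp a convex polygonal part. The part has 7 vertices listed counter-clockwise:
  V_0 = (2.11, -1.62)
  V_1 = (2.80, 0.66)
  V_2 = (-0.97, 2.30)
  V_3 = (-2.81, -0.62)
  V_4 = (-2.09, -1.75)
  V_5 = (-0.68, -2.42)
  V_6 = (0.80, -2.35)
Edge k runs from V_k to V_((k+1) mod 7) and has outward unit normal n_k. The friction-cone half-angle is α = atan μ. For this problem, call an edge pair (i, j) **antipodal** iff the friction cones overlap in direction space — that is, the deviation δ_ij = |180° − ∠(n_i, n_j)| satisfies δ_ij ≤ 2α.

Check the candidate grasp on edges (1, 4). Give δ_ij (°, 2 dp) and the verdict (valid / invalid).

α = atan 0.45 = 24.23°;  2α = 48.46°
edge 1: e_1 = (-3.77, +1.64);  n_1 = (+0.3989, +0.9170)
edge 4: e_4 = (+1.41, -0.67);  n_4 = (-0.4292, -0.9032)
∠(n_1, n_4) = 178.09°
δ = |180° − 178.09°| = 1.91°
1.91° ≤ 2α = 48.46°  →  valid

δ = 1.91°, valid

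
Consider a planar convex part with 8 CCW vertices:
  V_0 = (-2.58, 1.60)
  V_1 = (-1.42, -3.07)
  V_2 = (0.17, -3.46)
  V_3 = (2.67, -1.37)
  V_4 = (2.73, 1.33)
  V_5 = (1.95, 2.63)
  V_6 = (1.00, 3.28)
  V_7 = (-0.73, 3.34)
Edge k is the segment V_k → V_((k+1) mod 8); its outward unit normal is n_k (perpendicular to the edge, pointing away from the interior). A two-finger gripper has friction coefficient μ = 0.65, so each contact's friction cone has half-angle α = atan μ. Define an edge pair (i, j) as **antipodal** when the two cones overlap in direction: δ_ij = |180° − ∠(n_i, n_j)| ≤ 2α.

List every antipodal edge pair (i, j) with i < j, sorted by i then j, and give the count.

count = 11; pairs: (0,2), (0,3), (0,4), (0,5), (1,4), (1,5), (1,6), (1,7), (2,6), (2,7), (3,7)

α = atan 0.65 = 33.02°;  2α = 66.05°
n_0 = (-0.9705, -0.2411)
n_1 = (-0.2382, -0.9712)
n_2 = (+0.6414, -0.7672)
n_3 = (+0.9998, -0.0222)
n_4 = (+0.8575, +0.5145)
n_5 = (+0.5647, +0.8253)
n_6 = (+0.0347, +0.9994)
n_7 = (-0.6851, +0.7284)
  (0,1): δ = 117.73°  ·
  (0,2): δ = 64.05°  ✓
  (0,3): δ = 15.22°  ✓
  (0,4): δ = 17.01°  ✓
  (0,5): δ = 41.67°  ✓
  (0,6): δ = 74.06°  ·
  (0,7): δ = 119.30°  ·
  (1,2): δ = 126.32°  ·
  (1,3): δ = 77.49°  ·
  (1,4): δ = 45.25°  ✓
  (1,5): δ = 20.60°  ✓
  (1,6): δ = 11.80°  ✓
  (1,7): δ = 57.03°  ✓
  (2,3): δ = 131.17°  ·
  (2,4): δ = 98.93°  ·
  (2,5): δ = 74.28°  ·
  (2,6): δ = 41.88°  ✓
  (2,7): δ = 3.35°  ✓
  (3,4): δ = 147.76°  ·
  (3,5): δ = 123.11°  ·
  (3,6): δ = 90.71°  ·
  (3,7): δ = 45.48°  ✓
  (4,5): δ = 155.34°  ·
  (4,6): δ = 122.95°  ·
  (4,7): δ = 77.72°  ·
  (5,6): δ = 147.61°  ·
  (5,7): δ = 102.37°  ·
  (6,7): δ = 134.77°  ·
antipodal pairs: 11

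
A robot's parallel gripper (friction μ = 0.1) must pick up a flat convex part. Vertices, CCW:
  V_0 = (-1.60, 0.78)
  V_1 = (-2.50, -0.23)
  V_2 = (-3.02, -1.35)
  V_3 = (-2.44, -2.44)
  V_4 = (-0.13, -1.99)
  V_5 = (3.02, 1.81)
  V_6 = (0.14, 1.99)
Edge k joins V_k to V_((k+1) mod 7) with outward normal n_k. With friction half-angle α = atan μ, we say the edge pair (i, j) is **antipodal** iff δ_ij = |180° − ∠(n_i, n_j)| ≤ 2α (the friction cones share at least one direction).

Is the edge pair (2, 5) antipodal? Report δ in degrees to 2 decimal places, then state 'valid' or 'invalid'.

δ = 58.41°, invalid

α = atan 0.1 = 5.71°;  2α = 11.42°
edge 2: e_2 = (+0.58, -1.09);  n_2 = (-0.8828, -0.4697)
edge 5: e_5 = (-2.88, +0.18);  n_5 = (+0.0624, +0.9981)
∠(n_2, n_5) = 121.59°
δ = |180° − 121.59°| = 58.41°
58.41° > 2α = 11.42°  →  invalid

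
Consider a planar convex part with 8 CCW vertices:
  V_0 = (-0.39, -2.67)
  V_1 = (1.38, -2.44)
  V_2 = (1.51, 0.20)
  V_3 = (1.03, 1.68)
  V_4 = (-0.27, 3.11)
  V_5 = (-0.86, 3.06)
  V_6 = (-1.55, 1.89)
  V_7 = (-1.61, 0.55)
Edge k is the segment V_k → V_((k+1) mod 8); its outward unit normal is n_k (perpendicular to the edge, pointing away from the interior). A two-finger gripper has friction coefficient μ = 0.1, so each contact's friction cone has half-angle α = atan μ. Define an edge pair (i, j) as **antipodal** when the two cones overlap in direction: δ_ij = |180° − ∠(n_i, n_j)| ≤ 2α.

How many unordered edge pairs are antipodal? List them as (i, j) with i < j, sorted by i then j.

α = atan 0.1 = 5.71°;  2α = 11.42°
n_0 = (+0.1289, -0.9917)
n_1 = (+0.9988, -0.0492)
n_2 = (+0.9512, +0.3085)
n_3 = (+0.7399, +0.6727)
n_4 = (-0.0844, +0.9964)
n_5 = (-0.8614, +0.5080)
n_6 = (-0.9990, +0.0447)
n_7 = (-0.9351, -0.3543)
  (0,1): δ = 100.22°  ·
  (0,2): δ = 79.43°  ·
  (0,3): δ = 55.13°  ·
  (0,4): δ = 2.56°  ✓
  (0,5): δ = 52.07°  ·
  (0,6): δ = 80.03°  ·
  (0,7): δ = 103.35°  ·
  (1,2): δ = 159.21°  ·
  (1,3): δ = 134.91°  ·
  (1,4): δ = 82.34°  ·
  (1,5): δ = 27.71°  ·
  (1,6): δ = 0.26°  ✓
  (1,7): δ = 23.57°  ·
  (2,3): δ = 155.70°  ·
  (2,4): δ = 103.13°  ·
  (2,5): δ = 48.50°  ·
  (2,6): δ = 20.53°  ·
  (2,7): δ = 2.78°  ✓
  (3,4): δ = 127.43°  ·
  (3,5): δ = 72.80°  ·
  (3,6): δ = 44.84°  ·
  (3,7): δ = 21.52°  ·
  (4,5): δ = 125.37°  ·
  (4,6): δ = 97.41°  ·
  (4,7): δ = 74.09°  ·
  (5,6): δ = 152.03°  ·
  (5,7): δ = 128.72°  ·
  (6,7): δ = 156.69°  ·
antipodal pairs: 3

count = 3; pairs: (0,4), (1,6), (2,7)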